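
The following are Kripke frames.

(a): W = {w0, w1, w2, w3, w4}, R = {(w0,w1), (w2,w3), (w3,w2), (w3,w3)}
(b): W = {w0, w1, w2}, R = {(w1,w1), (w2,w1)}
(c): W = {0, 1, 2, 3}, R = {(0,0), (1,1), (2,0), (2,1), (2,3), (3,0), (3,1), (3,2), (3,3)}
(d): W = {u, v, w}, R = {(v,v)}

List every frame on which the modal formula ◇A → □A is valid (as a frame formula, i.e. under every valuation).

This is the axiom for partial functionality; its first-order frame correspondent is ∀x ∀y ∀z (Rxy ∧ Rxz → y = z).
(a): fails — w3 sees both w2 and w3.
(b): ✓.
(c): fails — 2 sees both 0 and 1.
(d): ✓.

(b), (d)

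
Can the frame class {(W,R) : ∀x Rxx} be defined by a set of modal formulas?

The condition is reflexivity. A defining modal formula is □q → q.

Definable; □q → q defines it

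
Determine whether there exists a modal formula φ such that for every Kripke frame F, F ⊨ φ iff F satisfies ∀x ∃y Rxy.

Definable; □q → ◇q defines it

The condition is seriality. A defining modal formula is □q → ◇q.
Suppose □q→◇q is valid. At any x set V(q)=W. Then □q at x, so ◇q at x, so x has a successor.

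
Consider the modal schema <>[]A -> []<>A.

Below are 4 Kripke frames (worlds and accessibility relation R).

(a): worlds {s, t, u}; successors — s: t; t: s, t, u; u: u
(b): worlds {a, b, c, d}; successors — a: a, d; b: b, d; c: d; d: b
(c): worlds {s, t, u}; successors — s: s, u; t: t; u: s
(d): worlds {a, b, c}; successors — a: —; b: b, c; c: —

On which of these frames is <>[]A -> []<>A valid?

(c)

The schema corresponds to convergence: forall x forall y forall z (Rxy & Rxz -> exists w (Ryw & Rzw)).
(a): fails — Rts and Rtu but s and u have no common successor.
(b): fails — Raa and Rad but a and d have no common successor.
(c): condition met.
(d): fails — Rbc and Rbc but c and c have no common successor.
Valid on: (c).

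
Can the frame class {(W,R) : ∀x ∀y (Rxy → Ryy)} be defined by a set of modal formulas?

Yes — defined by □(□r → r)

This is a Sahlqvist condition; the T□ axiom □(□r → r) defines it.
Suppose □(□r→r) is valid. Take Rxy and set V(r)={w : Ryw}. Then at y, □r holds; since □(□r→r) at x, □r→r at y, so r at y, i.e. Ryy.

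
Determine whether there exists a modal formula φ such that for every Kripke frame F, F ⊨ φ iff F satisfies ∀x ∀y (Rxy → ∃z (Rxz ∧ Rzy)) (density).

Yes — defined by □□r → □r

Yes: it is density, defined by the C4 schema □□r → □r.
Suppose □□r→□r is valid. Take Rxy and set V(r)={w : xR²w}. Then □□r at x, so □r at x, so r at y, i.e. ∃z(Rxz∧Rzy).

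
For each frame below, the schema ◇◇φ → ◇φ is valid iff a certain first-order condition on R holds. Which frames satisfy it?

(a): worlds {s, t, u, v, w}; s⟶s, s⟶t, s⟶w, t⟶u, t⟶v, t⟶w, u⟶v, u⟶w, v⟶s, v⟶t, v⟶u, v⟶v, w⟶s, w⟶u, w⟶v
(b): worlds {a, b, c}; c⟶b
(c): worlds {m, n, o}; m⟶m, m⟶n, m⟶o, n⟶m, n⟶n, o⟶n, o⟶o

(b)

Frame correspondent (Sahlqvist): ∀x ∀y ∀z (Rxy ∧ Ryz → Rxz) — i.e. transitivity.
(a): fails — Ruv and Rvt but not Rut.
(b): holds.
(c): fails — Ron and Rnm but not Rom.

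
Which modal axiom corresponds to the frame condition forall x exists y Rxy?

□ψ → ◇ψ

This is seriality; the standard corresponding axiom is D: □ψ → ◇ψ.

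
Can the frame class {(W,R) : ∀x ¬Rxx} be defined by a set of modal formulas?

If a class were modally definable it would be closed under surjective bounded morphisms (Goldblatt–Thomason).
The 2-cycle (worlds 0,1 with 0→1→0) is irreflexive, and the map sending every world to a single reflexive point • is a surjective bounded morphism (forth: every edge maps to (•,•); back: every world has a successor). So any modal formula valid on the 2-cycle is also valid on the reflexive point, which is not irreflexive.
Hence irreflexivity is not modally definable.

No — not modally definable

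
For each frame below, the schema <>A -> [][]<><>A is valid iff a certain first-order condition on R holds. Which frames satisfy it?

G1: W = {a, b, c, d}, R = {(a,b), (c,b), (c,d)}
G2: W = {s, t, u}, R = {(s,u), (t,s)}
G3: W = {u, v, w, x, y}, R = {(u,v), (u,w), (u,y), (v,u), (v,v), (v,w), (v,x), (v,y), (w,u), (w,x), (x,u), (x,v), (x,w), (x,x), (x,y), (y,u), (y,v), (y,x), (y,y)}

Frame correspondent (Sahlqvist): forall x forall y forall z ((xRy & x R^2 z) -> exists w (y = w & z R^2 w)) — i.e. a generalized confluence (Geach) condition.
G1: ✓.
G2: fails — tRs, tR²u but no w with s=w and uR²w.
G3: ✓.

G1, G3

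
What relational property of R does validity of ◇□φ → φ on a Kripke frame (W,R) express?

symmetry

Equivalently (dual form): φ → □◇φ.
Suppose φ→□◇φ is valid. Take Rxy and set V(φ)={x}. Then φ at x, so □◇φ at x, so ◇φ at y, so some z with Ryz has φ; z=x, i.e. Ryx.
Conversely, any frame satisfying ∀x ∀y (Rxy → Ryx) validates the schema.
So the correspondent is symmetry.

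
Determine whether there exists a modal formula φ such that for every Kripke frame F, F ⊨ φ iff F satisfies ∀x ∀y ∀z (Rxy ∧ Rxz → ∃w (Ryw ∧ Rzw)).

The condition is convergence. A defining modal formula is ◇□q → □◇q.
Suppose ◇□q→□◇q is valid. Take Rxy, Rxz and set V(q)={w : Ryw}. Then □q at y so ◇□q at x, so □◇q at x, so ◇q at z, giving w with Rzw and Ryw.

Definable; ◇□q → □◇q defines it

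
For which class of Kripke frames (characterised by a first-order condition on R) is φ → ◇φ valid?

Replacing φ by ¬φ and contraposing gives the equivalent schema □φ → φ.
Suppose □φ→φ is valid. At any x set V(φ)={w : Rxw}. Then □φ holds at x, so φ holds at x, i.e. Rxx.
The converse is a direct semantic check.
Frame condition: ∀x Rxx.

reflexivity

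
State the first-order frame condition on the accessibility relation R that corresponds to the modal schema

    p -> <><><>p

forall x exists w (x = w & x R^3 w)

This is a Sahlqvist (Geach-type) schema ◇^0□^0p → □^0◇^3p.
Minimal-valuation argument: fix x; take any y with xR^0y and any z with xR^0z. Set V(p) to the set of worlds R-reachable from y in exactly 0 steps. Then □^0p holds at y, so the antecedent holds at x; validity forces ◇^3p at z, giving a w with zR^3w and yR^0w.
First-order correspondent: forall x exists w (x = w & x R^3 w).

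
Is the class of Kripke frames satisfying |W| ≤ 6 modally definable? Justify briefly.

No

Modal frame validity is preserved under disjoint unions.
Any modal formula valid on each of 7 disjoint one-world frames is valid on their disjoint union (validity is preserved under disjoint unions). Each one-world frame has |W|=1≤6, but the union has |W|=7.
So no modal formula (or set of formulas) defines exactly the |W|≤6 frames.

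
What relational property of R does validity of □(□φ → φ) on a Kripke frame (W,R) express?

shift-reflexivity: ∀x ∀y (Rxy → Ryy)

This schema is the T□ axiom.
It corresponds to shift-reflexivity: ∀x ∀y (Rxy → Ryy).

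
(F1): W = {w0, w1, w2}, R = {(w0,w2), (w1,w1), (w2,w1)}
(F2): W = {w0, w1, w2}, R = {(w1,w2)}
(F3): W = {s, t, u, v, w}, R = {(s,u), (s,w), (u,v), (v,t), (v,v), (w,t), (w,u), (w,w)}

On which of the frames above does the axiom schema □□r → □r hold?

(F3)

This is the axiom for density; its first-order frame correspondent is ∀x ∀y (Rxy → ∃z (Rxz ∧ Rzy)).
(F1): fails — Rw0w2 but no z with Rw0z and Rzw2.
(F2): fails — Rw1w2 but no z with Rw1z and Rzw2.
(F3): ✓.
Valid on: (F3).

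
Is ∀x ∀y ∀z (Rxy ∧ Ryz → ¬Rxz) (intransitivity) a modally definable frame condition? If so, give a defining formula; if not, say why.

If a class were modally definable it would be closed under surjective bounded morphisms (Goldblatt–Thomason).
The 5-cycle (worlds w0,w1,w2,w3,w4 with w0→w1→w2→w3→w4→w0) is intransitive. Mapping every world to a single reflexive point • is a surjective bounded morphism; the reflexive point is not intransitive (R••∧R•• but R••).
Hence intransitivity is not modally definable.

No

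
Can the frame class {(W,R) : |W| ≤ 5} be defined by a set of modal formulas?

If a class were modally definable it would be closed under disjoint unions (Goldblatt–Thomason).
Any modal formula valid on each of 6 disjoint one-world frames is valid on their disjoint union (validity is preserved under disjoint unions). Each one-world frame has |W|=1≤5, but the union has |W|=6.
So no modal formula (or set of formulas) defines exactly the |W|≤5 frames.

Not definable by any modal formula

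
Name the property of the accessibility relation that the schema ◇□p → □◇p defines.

convergence: ∀x ∀y ∀z (Rxy ∧ Rxz → ∃w (Ryw ∧ Rzw))

Suppose ◇□p→□◇p is valid. Take Rxy, Rxz and set V(p)={w : Ryw}. Then □p at y so ◇□p at x, so □◇p at x, so ◇p at z, giving w with Rzw and Ryw.
Conversely, any frame satisfying ∀x ∀y ∀z (Rxy ∧ Rxz → ∃w (Ryw ∧ Rzw)) validates the schema.
So the correspondent is convergence.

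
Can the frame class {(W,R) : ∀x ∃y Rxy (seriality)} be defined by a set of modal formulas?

This is a Sahlqvist condition; the D axiom □r → ◇r defines it.

Yes, by □r → ◇r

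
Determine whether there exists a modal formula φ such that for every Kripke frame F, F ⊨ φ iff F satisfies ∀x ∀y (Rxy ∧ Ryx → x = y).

No

Modal frame validity is preserved under surjective bounded morphisms.
The 8-cycle (worlds w0,w1,w2,w3,w4,w5,w6,w7 with w0→w1→w2→w3→w4→w5→w6→w7→w0) is antisymmetric. Sending even-indexed worlds to • and odd-indexed worlds to ∘ is a surjective bounded morphism onto the two-world frame with •↔∘, which is not antisymmetric.
Hence antisymmetry is not modally definable.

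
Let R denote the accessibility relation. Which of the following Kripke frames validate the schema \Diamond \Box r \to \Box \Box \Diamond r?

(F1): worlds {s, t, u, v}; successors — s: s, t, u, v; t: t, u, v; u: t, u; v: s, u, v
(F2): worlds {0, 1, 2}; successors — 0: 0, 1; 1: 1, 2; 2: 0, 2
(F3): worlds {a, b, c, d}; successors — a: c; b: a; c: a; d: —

The schema corresponds to a generalized confluence (Geach) condition: \forall x \forall y \forall z ((xRy \wedge x R^2 z) \to \exists w (yRw \wedge zRw)).
(F1): condition met.
(F2): condition met.
(F3): fails — aRc, aR²a but no w with cRw and aRw.

(F1), (F2)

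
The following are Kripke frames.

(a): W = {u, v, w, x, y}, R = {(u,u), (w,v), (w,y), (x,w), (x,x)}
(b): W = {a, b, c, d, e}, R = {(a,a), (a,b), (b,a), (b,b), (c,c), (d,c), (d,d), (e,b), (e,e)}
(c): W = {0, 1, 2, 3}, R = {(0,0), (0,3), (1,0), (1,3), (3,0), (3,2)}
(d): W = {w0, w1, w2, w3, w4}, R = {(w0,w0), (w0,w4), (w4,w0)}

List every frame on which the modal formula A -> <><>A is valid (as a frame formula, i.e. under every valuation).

(b)

This is the axiom for a generalized confluence (Geach) condition; its first-order frame correspondent is forall x exists w (x = w & x R^2 w).
(a): fails — at v but no t with v=t and vR²t.
(b): satisfies the condition.
(c): fails — at 1 but no w with 1=w and 1R²w.
(d): fails — at w1 but no w with w1=w and w1R²w.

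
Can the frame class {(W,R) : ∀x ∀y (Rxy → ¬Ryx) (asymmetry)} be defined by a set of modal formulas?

Modal frame validity is preserved under surjective bounded morphisms.
The 3-cycle (worlds s,t,u with s→t→u→s) is asymmetric. Mapping every world to a single reflexive point • is a surjective bounded morphism, and the reflexive point is not asymmetric (R•• but asymmetry requires ¬R••).
So the class is not modally definable.

No — not modally definable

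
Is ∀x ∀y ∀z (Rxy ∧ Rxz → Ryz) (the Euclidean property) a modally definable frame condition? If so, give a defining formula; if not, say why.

Yes — defined by ◇q → □◇q

Yes: it is the Euclidean property, defined by the 5 schema ◇q → □◇q.
Suppose ◇q→□◇q is valid. Take Rxy, Rxz and set V(q)={y}. Then ◇q at x, so □◇q at x, so ◇q at z, so some w with Rzw has q; w=y, i.e. Rzy. By symmetry of the argument, Ryz.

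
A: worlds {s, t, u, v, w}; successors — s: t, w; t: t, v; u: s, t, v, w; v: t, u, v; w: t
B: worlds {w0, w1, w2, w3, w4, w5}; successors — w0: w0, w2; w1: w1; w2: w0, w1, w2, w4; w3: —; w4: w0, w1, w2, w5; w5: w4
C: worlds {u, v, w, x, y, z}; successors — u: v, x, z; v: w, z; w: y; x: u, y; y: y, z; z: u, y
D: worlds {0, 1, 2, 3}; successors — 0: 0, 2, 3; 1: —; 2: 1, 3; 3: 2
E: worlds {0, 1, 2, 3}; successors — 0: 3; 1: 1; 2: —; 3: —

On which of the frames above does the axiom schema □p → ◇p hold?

A, C

Frame correspondent (Sahlqvist): ∀x ∃y Rxy — i.e. seriality.
A: condition met.
B: fails — world w3 has no successor.
C: condition met.
D: fails — world 1 has no successor.
E: fails — world 2 has no successor.
Valid on: A, C.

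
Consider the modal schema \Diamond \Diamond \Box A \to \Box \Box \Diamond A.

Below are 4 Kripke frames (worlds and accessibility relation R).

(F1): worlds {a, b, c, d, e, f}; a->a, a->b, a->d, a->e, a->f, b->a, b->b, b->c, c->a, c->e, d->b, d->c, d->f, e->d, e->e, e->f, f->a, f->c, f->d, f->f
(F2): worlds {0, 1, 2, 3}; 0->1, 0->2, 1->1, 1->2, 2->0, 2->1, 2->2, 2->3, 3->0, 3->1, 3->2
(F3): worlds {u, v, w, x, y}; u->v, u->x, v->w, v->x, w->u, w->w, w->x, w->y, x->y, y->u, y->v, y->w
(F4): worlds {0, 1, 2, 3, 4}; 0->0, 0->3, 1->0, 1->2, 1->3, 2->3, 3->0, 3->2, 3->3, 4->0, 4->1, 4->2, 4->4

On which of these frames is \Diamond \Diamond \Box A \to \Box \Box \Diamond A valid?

(F2)

This is the axiom for a generalized confluence (Geach) condition; its first-order frame correspondent is \forall x \forall y \forall z ((x R^2 y \wedge x R^2 z) \to \exists w (yRw \wedge zRw)).
(F1): fails — aR²b, aR²e but no w with bRw and eRw.
(F2): satisfies the condition.
(F3): fails — uR²x, uR²y but no t with xRt and yRt.
(F4): fails — 4R²2, 4R²4 but no w with 2Rw and 4Rw.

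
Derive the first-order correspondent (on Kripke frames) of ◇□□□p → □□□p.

∀x ∀y ∀z ((xRy ∧ xR³z) → ∃w (yR³w ∧ z = w))

This is a Sahlqvist (Geach-type) schema ◇^1□^3p → □^3◇^0p.
Minimal-valuation argument: fix x; take any y with xR^1y and any z with xR^3z. Set V(p) to the set of worlds R-reachable from y in exactly 3 steps. Then □^3p holds at y, so the antecedent holds at x; validity forces ◇^0p at z, giving a w with zR^0w and yR^3w.
First-order correspondent: ∀x ∀y ∀z ((xRy ∧ xR³z) → ∃w (yR³w ∧ z = w)).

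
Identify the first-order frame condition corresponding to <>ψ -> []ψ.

Suppose ◇ψ→□ψ is valid. Take Rxy, Rxz and set V(ψ)={y}. Then ◇ψ at x, so □ψ at x, so ψ at z, i.e. z=y.
Conversely, any frame satisfying forall x forall y forall z (Rxy & Rxz -> y = z) validates the schema.
Frame condition: forall x forall y forall z (Rxy & Rxz -> y = z).

Partial functionality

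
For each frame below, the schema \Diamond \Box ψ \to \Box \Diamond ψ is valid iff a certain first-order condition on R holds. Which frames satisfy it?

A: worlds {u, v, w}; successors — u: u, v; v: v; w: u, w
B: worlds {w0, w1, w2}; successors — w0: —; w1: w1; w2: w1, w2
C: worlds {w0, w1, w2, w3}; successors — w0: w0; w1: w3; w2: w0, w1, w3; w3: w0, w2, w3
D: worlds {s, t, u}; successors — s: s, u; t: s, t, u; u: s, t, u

The schema corresponds to convergence: \forall x \forall y \forall z (Rxy \wedge Rxz \to \exists w (Ryw \wedge Rzw)).
A: condition met.
B: condition met.
C: fails — Rw2w1 and Rw2w0 but w1 and w0 have no common successor.
D: condition met.

A, B, D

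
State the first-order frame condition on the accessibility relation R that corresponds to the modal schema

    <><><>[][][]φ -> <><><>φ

forall x forall y (x R^3 y -> exists w (y R^3 w & x R^3 w))

This is a Sahlqvist (Geach-type) schema ◇^3□^3φ → □^0◇^3φ.
Minimal-valuation argument: fix x; take any y with xR^3y and any z with xR^0z. Set V(φ) to the set of worlds R-reachable from y in exactly 3 steps. Then □^3φ holds at y, so the antecedent holds at x; validity forces ◇^3φ at z, giving a w with zR^3w and yR^3w.
First-order correspondent: forall x forall y (x R^3 y -> exists w (y R^3 w & x R^3 w)).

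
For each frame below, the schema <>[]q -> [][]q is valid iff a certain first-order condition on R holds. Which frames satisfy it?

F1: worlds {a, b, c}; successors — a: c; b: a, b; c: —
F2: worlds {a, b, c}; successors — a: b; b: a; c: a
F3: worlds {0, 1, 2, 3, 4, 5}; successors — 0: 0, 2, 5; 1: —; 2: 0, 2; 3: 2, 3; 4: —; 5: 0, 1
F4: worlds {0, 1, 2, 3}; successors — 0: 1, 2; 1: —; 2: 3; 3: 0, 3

Frame correspondent (Sahlqvist): forall x forall y forall z ((xRy & x R^2 z) -> exists w (yRw & z = w)) — i.e. a generalized confluence (Geach) condition.
F1: fails — bRa, bR²a but no w with aRw and a=w.
F2: ✓.
F3: fails — 0R0, 0R²1 but no w with 0Rw and 1=w.
F4: fails — 0R1, 0R²3 but no w with 1Rw and 3=w.

F2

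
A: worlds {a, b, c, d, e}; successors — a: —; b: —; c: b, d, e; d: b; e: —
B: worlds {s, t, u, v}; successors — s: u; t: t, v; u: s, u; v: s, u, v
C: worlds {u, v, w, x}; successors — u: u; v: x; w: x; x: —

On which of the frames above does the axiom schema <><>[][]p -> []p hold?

Frame correspondent (Sahlqvist): forall x forall y forall z ((x R^2 y & xRz) -> exists w (y R^2 w & z = w)) — i.e. a generalized confluence (Geach) condition.
A: fails — cR²b, cRb but no w with bR²w and b=w.
B: fails — tR²s, tRt but no w with sR²w and t=w.
C: condition met.
Valid on: C.

C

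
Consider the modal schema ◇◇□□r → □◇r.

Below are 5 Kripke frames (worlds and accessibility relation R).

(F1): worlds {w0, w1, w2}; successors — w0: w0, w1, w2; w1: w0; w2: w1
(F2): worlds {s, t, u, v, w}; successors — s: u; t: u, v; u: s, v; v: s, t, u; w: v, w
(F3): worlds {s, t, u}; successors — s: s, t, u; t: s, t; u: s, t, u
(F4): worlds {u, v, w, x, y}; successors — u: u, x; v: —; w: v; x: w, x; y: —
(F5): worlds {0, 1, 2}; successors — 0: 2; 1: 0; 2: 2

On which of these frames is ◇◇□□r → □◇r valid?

(F3), (F5)

The schema corresponds to a generalized confluence (Geach) condition: ∀x ∀y ∀z ((xR²y ∧ xRz) → ∃w (yR²w ∧ zRw)).
(F1): fails — w0R²w2, w0Rw2 but no w with w2R²w and w2Rw.
(F2): fails — uR²s, uRs but no w* with sR²w* and sRw*.
(F3): condition met.
(F4): fails — uR²w, uRu but no t with wR²t and uRt.
(F5): condition met.
Valid on: (F3), (F5).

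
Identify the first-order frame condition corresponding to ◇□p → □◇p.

convergence: ∀x ∀y ∀z (Rxy ∧ Rxz → ∃w (Ryw ∧ Rzw))

This is the .2 axiom.
Its frame correspondent is convergence — ∀x ∀y ∀z (Rxy ∧ Rxz → ∃w (Ryw ∧ Rzw)).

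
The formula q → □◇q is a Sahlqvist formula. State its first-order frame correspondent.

symmetry: ∀x ∀y (Rxy → Ryx)

Suppose q→□◇q is valid. Take Rxy and set V(q)={x}. Then q at x, so □◇q at x, so ◇q at y, so some z with Ryz has q; z=x, i.e. Ryx.
Conversely, on a frame with symmetry the schema holds at every world under every valuation.
So the correspondent is symmetry.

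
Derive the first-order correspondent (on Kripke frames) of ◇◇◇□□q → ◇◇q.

∀x ∀y (xR³y → ∃w (yR²w ∧ xR²w))

This is a Sahlqvist (Geach-type) schema ◇^3□^2q → □^0◇^2q.
Minimal-valuation argument: fix x; take any y with xR^3y and any z with xR^0z. Set V(q) to the set of worlds R-reachable from y in exactly 2 steps. Then □^2q holds at y, so the antecedent holds at x; validity forces ◇^2q at z, giving a w with zR^2w and yR^2w.
First-order correspondent: ∀x ∀y (xR³y → ∃w (yR²w ∧ xR²w)).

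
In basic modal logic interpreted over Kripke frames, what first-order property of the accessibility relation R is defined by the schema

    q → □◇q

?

symmetry: ∀x ∀y (Rxy → Ryx)

Suppose q→□◇q is valid. Take Rxy and set V(q)={x}. Then q at x, so □◇q at x, so ◇q at y, so some z with Ryz has q; z=x, i.e. Ryx.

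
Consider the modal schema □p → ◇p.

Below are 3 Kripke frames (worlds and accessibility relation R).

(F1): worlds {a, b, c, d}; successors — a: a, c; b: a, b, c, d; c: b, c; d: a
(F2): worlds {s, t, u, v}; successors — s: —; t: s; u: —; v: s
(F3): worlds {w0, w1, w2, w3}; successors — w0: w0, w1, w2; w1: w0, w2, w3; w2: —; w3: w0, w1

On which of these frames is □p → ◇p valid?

(F1)

This is the axiom for seriality; its first-order frame correspondent is ∀x ∃y Rxy.
(F1): ✓.
(F2): fails — world s has no successor.
(F3): fails — world w2 has no successor.
Valid on: (F1).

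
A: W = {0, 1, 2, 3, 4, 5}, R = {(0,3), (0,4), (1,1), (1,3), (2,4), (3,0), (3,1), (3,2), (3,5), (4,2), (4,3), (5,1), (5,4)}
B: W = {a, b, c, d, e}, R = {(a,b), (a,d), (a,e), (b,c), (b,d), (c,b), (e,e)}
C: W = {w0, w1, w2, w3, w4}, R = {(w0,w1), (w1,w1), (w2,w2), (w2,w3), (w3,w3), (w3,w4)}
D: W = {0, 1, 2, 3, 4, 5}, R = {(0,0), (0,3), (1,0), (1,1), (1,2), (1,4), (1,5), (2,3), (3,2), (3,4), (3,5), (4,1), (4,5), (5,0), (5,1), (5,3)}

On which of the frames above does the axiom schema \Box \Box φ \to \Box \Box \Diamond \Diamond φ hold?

This is the axiom for a generalized confluence (Geach) condition; its first-order frame correspondent is \forall x \forall z (x R^2 z \to \exists w (x R^2 w \wedge z R^2 w)).
A: holds.
B: fails — aR²d but no w with aR²w and dR²w.
C: fails — w2R²w4 but no w with w2R²w and w4R²w.
D: holds.
Valid on: A, D.

A, D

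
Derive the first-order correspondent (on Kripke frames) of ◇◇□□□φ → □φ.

∀x ∀y ∀z ((xR²y ∧ xRz) → ∃w (yR³w ∧ z = w))

This is a Sahlqvist (Geach-type) schema ◇^2□^3φ → □^1◇^0φ.
Minimal-valuation argument: fix x; take any y with xR^2y and any z with xR^1z. Set V(φ) to the set of worlds R-reachable from y in exactly 3 steps. Then □^3φ holds at y, so the antecedent holds at x; validity forces ◇^0φ at z, giving a w with zR^0w and yR^3w.
First-order correspondent: ∀x ∀y ∀z ((xR²y ∧ xRz) → ∃w (yR³w ∧ z = w)).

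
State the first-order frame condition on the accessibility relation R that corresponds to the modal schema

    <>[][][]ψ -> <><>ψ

This is a Sahlqvist (Geach-type) schema ◇^1□^3ψ → □^0◇^2ψ.
Minimal-valuation argument: fix x; take any y with xR^1y and any z with xR^0z. Set V(ψ) to the set of worlds R-reachable from y in exactly 3 steps. Then □^3ψ holds at y, so the antecedent holds at x; validity forces ◇^2ψ at z, giving a w with zR^2w and yR^3w.
First-order correspondent: forall x forall y (xRy -> exists w (y R^3 w & x R^2 w)).

forall x forall y (xRy -> exists w (y R^3 w & x R^2 w))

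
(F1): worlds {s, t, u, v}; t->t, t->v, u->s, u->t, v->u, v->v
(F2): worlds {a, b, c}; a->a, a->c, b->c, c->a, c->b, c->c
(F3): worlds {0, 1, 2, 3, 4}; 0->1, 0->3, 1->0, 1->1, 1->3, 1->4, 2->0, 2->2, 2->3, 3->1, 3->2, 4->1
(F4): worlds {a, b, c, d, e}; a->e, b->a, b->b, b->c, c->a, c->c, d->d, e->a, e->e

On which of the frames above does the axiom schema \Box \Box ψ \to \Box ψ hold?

(F2), (F3), (F4)

Frame correspondent (Sahlqvist): \forall x \forall y (Rxy \to \exists z (Rxz \wedge Rzy)) — i.e. density.
(F1): fails — Rus but no z with Ruz and Rzs.
(F2): ✓.
(F3): ✓.
(F4): ✓.
Valid on: (F2), (F3), (F4).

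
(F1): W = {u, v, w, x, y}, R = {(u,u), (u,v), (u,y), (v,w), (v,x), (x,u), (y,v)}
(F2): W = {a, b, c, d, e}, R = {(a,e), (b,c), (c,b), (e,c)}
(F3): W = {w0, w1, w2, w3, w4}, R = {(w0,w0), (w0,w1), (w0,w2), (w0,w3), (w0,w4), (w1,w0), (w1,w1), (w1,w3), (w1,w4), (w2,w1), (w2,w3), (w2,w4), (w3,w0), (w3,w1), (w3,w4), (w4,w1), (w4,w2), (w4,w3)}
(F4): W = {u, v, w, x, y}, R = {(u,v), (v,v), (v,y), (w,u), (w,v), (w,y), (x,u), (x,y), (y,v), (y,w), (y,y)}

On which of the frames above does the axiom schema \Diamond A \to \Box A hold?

(F2)

Frame correspondent (Sahlqvist): \forall x \forall y \forall z (Rxy \wedge Rxz \to y = z) — i.e. partial functionality.
(F1): fails — u sees both u and v.
(F2): condition met.
(F3): fails — w0 sees both w0 and w1.
(F4): fails — v sees both v and y.
Valid on: (F2).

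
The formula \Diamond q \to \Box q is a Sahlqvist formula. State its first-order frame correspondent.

Suppose ◇q→□q is valid. Take Rxy, Rxz and set V(q)={y}. Then ◇q at x, so □q at x, so q at z, i.e. z=y.

Partial functionality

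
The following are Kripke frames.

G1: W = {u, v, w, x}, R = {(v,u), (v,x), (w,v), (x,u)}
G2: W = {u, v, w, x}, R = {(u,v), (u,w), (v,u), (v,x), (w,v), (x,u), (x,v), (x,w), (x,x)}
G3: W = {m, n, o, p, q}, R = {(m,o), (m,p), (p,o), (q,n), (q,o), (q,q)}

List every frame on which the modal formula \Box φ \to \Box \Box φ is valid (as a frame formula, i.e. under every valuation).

Frame correspondent (Sahlqvist): \forall x \forall y \forall z (Rxy \wedge Ryz \to Rxz) — i.e. transitivity.
G1: fails — Rwv and Rvu but not Rwu.
G2: fails — Ruv and Rvu but not Ruu.
G3: holds.
Valid on: G3.

G3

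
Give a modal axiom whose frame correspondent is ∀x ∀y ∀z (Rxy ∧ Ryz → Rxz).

□p → □□p

The condition is transitivity. The 4 schema □p → □□p defines it.
Suppose □p→□□p is valid. Take Rxy, Ryz and set V(p)={w : Rxw}. Then □p at x, so □□p at x, so □p at y, so p at z, i.e. Rxz.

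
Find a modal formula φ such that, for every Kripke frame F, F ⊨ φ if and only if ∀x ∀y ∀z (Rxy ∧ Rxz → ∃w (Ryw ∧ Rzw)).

◇□p → □◇p

This is convergence; the standard corresponding axiom is .2: ◇□p → □◇p.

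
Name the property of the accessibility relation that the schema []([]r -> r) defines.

shift-reflexivity

Suppose □(□r→r) is valid. Take Rxy and set V(r)={w : Ryw}. Then at y, □r holds; since □(□r→r) at x, □r→r at y, so r at y, i.e. Ryy.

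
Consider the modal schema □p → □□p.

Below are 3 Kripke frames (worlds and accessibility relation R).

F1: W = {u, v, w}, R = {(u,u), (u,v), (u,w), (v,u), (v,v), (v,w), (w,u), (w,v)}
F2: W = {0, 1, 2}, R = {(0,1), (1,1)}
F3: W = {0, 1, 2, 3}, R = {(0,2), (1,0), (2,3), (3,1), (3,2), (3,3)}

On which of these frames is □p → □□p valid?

F2

Frame correspondent (Sahlqvist): ∀x ∀y ∀z (Rxy ∧ Ryz → Rxz) — i.e. transitivity.
F1: fails — Rwu and Ruw but not Rww.
F2: condition met.
F3: fails — R10 and R02 but not R12.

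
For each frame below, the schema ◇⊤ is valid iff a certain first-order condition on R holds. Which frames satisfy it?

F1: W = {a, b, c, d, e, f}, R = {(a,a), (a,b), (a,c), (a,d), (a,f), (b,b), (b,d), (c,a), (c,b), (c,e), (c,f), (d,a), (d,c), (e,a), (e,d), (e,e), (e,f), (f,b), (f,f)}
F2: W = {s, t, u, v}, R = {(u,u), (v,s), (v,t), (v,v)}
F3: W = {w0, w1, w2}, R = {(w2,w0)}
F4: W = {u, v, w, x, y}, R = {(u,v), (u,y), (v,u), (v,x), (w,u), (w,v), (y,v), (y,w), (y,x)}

F1

The schema corresponds to seriality: ∀x ∃y Rxy.
F1: condition met.
F2: fails — world s has no successor.
F3: fails — world w0 has no successor.
F4: fails — world x has no successor.
Valid on: F1.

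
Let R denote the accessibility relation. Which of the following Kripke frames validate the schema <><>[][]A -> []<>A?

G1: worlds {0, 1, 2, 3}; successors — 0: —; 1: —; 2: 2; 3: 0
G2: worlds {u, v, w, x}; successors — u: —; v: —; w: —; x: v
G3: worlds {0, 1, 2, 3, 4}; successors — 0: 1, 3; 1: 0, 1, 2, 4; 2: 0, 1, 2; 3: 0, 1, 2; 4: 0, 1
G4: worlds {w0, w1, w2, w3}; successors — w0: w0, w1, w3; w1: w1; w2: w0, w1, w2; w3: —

G1, G2, G3

Frame correspondent (Sahlqvist): forall x forall y forall z ((x R^2 y & xRz) -> exists w (y R^2 w & zRw)) — i.e. a generalized confluence (Geach) condition.
G1: holds.
G2: holds.
G3: holds.
G4: fails — w0R²w0, w0Rw3 but no w with w0R²w and w3Rw.
Valid on: G1, G2, G3.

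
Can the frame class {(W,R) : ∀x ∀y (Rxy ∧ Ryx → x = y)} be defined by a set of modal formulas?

Any modally definable frame class is closed under surjective bounded morphisms.
The 8-cycle (worlds 0,1,2,3,4,5,6,7 with 0→1→2→3→4→5→6→7→0) is antisymmetric. Sending even-indexed worlds to s and odd-indexed worlds to t is a surjective bounded morphism onto the two-world frame with s↔t, which is not antisymmetric.
So no modal formula (or set of formulas) defines exactly the antisymmetric frames.

No — not modally definable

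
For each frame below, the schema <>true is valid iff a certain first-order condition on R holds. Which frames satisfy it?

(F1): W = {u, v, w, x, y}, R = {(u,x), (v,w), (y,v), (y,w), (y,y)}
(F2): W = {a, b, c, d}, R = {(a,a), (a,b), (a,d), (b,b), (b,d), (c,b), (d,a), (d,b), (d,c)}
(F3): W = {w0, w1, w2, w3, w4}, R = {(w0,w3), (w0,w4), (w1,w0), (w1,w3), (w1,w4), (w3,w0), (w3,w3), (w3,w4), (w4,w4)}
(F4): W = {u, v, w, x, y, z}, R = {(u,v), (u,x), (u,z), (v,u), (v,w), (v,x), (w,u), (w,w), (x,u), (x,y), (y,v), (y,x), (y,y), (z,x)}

(F2), (F4)

Frame correspondent (Sahlqvist): forall x exists y Rxy — i.e. seriality.
(F1): fails — world w has no successor.
(F2): holds.
(F3): fails — world w2 has no successor.
(F4): holds.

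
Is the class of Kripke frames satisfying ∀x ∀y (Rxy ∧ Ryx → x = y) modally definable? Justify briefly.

Not modally definable

If a class were modally definable it would be closed under surjective bounded morphisms (Goldblatt–Thomason).
The 4-cycle (worlds w0,w1,w2,w3 with w0→w1→w2→w3→w0) is antisymmetric. Sending even-indexed worlds to s and odd-indexed worlds to t is a surjective bounded morphism onto the two-world frame with s↔t, which is not antisymmetric.
Hence antisymmetry is not modally definable.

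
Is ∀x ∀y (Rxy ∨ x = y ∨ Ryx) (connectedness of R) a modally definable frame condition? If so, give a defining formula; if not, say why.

If a class were modally definable it would be closed under disjoint unions (Goldblatt–Thomason).
Take 4 disjoint single-world reflexive frames: each is trivially connected, but their disjoint union has 4 worlds with no edge between distinct components, so it is not connected.
Hence connectedness of R is not modally definable.

No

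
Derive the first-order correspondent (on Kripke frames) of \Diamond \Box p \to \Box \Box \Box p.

\forall x \forall y \forall z ((xRy \wedge x R^3 z) \to \exists w (yRw \wedge z = w))

This is a Sahlqvist (Geach-type) schema ◇^1□^1p → □^3◇^0p.
First-order correspondent: \forall x \forall y \forall z ((xRy \wedge x R^3 z) \to \exists w (yRw \wedge z = w)).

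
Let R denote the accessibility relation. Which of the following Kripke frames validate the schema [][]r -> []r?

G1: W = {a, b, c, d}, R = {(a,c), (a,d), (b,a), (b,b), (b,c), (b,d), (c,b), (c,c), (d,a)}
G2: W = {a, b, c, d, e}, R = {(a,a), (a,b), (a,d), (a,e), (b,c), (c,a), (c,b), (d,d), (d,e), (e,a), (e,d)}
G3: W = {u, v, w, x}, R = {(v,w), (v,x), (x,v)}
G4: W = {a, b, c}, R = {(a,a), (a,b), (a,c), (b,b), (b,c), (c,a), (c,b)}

G4

The schema corresponds to density: forall x forall y (Rxy -> exists z (Rxz & Rzy)).
G1: fails — Rad but no z with Raz and Rzd.
G2: fails — Rbc but no z with Rbz and Rzc.
G3: fails — Rvx but no z with Rvz and Rzx.
G4: holds.
Valid on: G4.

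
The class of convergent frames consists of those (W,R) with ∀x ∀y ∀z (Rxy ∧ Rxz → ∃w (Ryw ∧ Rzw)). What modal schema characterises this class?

◇□s → □◇s

A defining formula is ◇□s → □◇s (the .2 axiom).
Suppose ◇□s→□◇s is valid. Take Rxy, Rxz and set V(s)={w : Ryw}. Then □s at y so ◇□s at x, so □◇s at x, so ◇s at z, giving w with Rzw and Ryw.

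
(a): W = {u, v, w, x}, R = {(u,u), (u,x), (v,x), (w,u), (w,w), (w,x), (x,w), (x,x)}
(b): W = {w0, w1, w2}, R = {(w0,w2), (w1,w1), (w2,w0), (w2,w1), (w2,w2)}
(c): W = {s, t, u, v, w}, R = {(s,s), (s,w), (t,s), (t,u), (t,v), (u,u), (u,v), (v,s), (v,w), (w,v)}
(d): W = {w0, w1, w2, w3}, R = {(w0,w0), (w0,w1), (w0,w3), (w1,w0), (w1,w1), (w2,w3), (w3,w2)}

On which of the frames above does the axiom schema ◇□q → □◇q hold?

Frame correspondent (Sahlqvist): ∀x ∀y ∀z (Rxy ∧ Rxz → ∃w (Ryw ∧ Rzw)) — i.e. convergence.
(a): condition met.
(b): fails — Rw2w1 and Rw2w0 but w1 and w0 have no common successor.
(c): fails — Rsw and Rss but w and s have no common successor.
(d): fails — Rw0w1 and Rw0w3 but w1 and w3 have no common successor.
Valid on: (a).

(a)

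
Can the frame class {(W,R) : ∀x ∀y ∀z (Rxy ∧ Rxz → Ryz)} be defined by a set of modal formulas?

Yes: it is the Euclidean property, defined by the 5 schema ◇r → □◇r.
Suppose ◇r→□◇r is valid. Take Rxy, Rxz and set V(r)={y}. Then ◇r at x, so □◇r at x, so ◇r at z, so some w with Rzw has r; w=y, i.e. Rzy. By symmetry of the argument, Ryz.

Definable; ◇r → □◇r defines it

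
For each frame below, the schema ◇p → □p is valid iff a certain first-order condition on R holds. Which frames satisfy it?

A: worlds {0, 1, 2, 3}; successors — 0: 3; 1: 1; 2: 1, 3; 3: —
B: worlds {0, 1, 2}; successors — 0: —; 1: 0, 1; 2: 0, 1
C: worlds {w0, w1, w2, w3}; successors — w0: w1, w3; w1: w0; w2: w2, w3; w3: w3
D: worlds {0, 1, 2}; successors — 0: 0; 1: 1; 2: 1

Frame correspondent (Sahlqvist): ∀x ∀y ∀z (Rxy ∧ Rxz → y = z) — i.e. partial functionality.
A: fails — 2 sees both 1 and 3.
B: fails — 1 sees both 0 and 1.
C: fails — w0 sees both w1 and w3.
D: condition met.

D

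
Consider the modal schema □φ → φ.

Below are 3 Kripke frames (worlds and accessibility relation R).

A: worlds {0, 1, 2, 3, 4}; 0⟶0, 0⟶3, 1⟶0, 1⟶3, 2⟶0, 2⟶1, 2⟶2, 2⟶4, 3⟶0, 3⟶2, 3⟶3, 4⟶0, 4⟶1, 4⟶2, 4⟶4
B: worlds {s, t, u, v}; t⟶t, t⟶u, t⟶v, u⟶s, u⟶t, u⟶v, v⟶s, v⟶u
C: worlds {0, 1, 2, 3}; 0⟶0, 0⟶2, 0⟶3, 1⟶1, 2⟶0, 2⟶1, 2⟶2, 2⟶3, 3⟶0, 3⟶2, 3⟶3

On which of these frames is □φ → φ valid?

C

This is the axiom for reflexivity; its first-order frame correspondent is ∀x Rxx.
A: fails — world 1 does not see itself.
B: fails — world s does not see itself.
C: satisfies the condition.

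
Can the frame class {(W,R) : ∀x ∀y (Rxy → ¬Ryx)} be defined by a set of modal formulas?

No

Modal frame validity is preserved under surjective bounded morphisms.
The 3-cycle (worlds 0,1,2 with 0→1→2→0) is asymmetric. Mapping every world to a single reflexive point • is a surjective bounded morphism, and the reflexive point is not asymmetric (R•• but asymmetry requires ¬R••).
So the class is not modally definable.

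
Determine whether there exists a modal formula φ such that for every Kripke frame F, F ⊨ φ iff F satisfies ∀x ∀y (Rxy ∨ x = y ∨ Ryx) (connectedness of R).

No

Any modally definable frame class is closed under disjoint unions.
Take 4 disjoint single-world reflexive frames: each is trivially connected, but their disjoint union has 4 worlds with no edge between distinct components, so it is not connected.
So no modal formula (or set of formulas) defines exactly the connected frames.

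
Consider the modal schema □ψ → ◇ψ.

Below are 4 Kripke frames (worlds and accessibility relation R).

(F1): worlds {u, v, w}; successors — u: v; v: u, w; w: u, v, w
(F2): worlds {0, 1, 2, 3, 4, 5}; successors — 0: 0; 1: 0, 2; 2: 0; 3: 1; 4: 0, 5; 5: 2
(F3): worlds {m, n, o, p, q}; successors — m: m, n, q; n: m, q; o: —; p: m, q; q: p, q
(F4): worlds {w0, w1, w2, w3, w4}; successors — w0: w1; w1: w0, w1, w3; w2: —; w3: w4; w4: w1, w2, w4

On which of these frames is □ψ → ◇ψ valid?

(F1), (F2)

The schema corresponds to seriality: ∀x ∃y Rxy.
(F1): ✓.
(F2): ✓.
(F3): fails — world o has no successor.
(F4): fails — world w2 has no successor.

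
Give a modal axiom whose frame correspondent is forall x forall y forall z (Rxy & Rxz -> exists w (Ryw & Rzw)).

◇□p → □◇p

This is convergence; the standard corresponding axiom is .2: ◇□p → □◇p.
Suppose ◇□p→□◇p is valid. Take Rxy, Rxz and set V(p)={w : Ryw}. Then □p at y so ◇□p at x, so □◇p at x, so ◇p at z, giving w with Rzw and Ryw.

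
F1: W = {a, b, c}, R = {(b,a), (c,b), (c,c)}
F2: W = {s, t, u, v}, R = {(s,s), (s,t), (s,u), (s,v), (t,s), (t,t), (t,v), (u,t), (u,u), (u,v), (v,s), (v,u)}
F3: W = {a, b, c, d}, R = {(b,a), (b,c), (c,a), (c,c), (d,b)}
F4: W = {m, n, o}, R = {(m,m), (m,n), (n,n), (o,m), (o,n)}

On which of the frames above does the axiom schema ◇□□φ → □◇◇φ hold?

Frame correspondent (Sahlqvist): ∀x ∀y ∀z ((xRy ∧ xRz) → ∃w (yR²w ∧ zR²w)) — i.e. a generalized confluence (Geach) condition.
F1: fails — bRa, bRa but no w with aR²w and aR²w.
F2: ✓.
F3: fails — bRa, bRa but no w with aR²w and aR²w.
F4: ✓.

F2, F4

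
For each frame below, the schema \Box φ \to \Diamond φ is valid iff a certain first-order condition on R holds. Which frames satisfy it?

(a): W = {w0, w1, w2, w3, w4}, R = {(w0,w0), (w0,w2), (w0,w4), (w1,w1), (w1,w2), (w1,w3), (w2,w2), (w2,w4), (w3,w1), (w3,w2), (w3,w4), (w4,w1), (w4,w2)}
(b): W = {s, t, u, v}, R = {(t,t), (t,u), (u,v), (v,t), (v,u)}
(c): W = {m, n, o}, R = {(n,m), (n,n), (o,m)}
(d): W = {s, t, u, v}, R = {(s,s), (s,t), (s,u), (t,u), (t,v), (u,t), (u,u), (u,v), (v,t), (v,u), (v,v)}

(a), (d)

The schema corresponds to seriality: \forall x \exists y Rxy.
(a): satisfies the condition.
(b): fails — world s has no successor.
(c): fails — world m has no successor.
(d): satisfies the condition.
Valid on: (a), (d).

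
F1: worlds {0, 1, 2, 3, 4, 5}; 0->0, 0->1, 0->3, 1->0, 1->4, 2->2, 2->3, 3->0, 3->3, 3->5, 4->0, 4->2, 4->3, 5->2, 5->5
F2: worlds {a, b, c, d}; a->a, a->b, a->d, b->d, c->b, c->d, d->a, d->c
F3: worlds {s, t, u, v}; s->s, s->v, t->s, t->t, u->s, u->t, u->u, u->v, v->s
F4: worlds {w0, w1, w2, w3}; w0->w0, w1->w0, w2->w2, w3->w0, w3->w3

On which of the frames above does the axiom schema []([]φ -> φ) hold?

The schema corresponds to shift-reflexivity: forall x forall y (Rxy -> Ryy).
F1: fails — R01 but not R11.
F2: fails — Rcd but not Rdd.
F3: fails — Ruv but not Rvv.
F4: holds.

F4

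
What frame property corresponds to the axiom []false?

□⊥ is valid iff no world has any successor (otherwise □⊥ fails at any world with one).
Conversely, any frame satisfying forall x forall y ~Rxy validates the schema.
Frame condition: forall x forall y ~Rxy.

Emptiness of R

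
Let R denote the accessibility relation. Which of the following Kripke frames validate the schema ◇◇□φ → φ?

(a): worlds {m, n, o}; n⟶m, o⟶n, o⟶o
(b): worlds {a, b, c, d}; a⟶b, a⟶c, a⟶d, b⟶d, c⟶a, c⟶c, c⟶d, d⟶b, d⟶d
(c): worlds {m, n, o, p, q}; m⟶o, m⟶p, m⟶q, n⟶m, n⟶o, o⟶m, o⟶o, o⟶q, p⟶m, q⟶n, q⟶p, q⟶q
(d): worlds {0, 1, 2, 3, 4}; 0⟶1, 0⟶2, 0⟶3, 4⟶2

The schema corresponds to a generalized confluence (Geach) condition: ∀x ∀y (xR²y → ∃w (yRw ∧ x = w)).
(a): fails — oR²m but no w with mRw and o=w.
(b): fails — aR²a but no w with aRw and a=w.
(c): fails — mR²m but no w with mRw and m=w.
(d): ✓.
Valid on: (d).

(d)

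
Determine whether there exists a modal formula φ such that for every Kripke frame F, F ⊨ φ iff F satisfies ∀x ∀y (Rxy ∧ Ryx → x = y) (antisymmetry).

No

If a class were modally definable it would be closed under surjective bounded morphisms (Goldblatt–Thomason).
The 4-cycle (worlds 0,1,2,3 with 0→1→2→3→0) is antisymmetric. Sending even-indexed worlds to a and odd-indexed worlds to b is a surjective bounded morphism onto the two-world frame with a↔b, which is not antisymmetric.
Hence antisymmetry is not modally definable.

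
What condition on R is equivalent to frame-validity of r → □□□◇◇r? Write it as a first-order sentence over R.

∀x ∀z (xR³z → ∃w (x = w ∧ zR²w))

This is a Sahlqvist (Geach-type) schema ◇^0□^0r → □^3◇^2r.
Minimal-valuation argument: fix x; take any y with xR^0y and any z with xR^3z. Set V(r) to the set of worlds R-reachable from y in exactly 0 steps. Then □^0r holds at y, so the antecedent holds at x; validity forces ◇^2r at z, giving a w with zR^2w and yR^0w.
First-order correspondent: ∀x ∀z (xR³z → ∃w (x = w ∧ zR²w)).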